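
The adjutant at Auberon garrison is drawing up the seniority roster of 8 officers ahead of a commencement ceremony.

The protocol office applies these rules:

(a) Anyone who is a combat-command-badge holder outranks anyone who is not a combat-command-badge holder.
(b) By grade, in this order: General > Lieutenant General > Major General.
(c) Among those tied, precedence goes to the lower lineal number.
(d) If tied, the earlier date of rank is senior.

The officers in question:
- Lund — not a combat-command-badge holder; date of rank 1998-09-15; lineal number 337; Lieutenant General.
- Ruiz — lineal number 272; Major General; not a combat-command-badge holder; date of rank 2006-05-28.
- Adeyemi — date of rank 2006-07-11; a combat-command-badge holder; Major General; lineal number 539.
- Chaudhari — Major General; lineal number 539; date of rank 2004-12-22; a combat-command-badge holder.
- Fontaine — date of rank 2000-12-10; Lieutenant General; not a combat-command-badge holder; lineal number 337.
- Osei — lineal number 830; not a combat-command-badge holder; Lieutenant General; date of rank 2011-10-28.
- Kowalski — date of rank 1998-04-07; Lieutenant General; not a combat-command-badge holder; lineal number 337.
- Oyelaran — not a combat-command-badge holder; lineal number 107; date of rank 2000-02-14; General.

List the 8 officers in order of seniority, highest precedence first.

By the first rule: Chaudhari and Adeyemi (both a combat-command-badge holder); then Oyelaran, Kowalski, Lund, Fontaine, Osei and Ruiz (each not a combat-command-badge holder).
Chaudhari and Adeyemi are each Major General, so the next rule applies.
Chaudhari and Adeyemi both have lineal number 539, so the next rule applies.
Among Chaudhari and Adeyemi, by date of rank (earlier first): Chaudhari (2004-12-22) before Adeyemi (2006-07-11).
Among Oyelaran, Kowalski, Lund, Fontaine, Osei and Ruiz, by grade: Oyelaran (General) before Kowalski, Lund, Fontaine and Osei (Lieutenant General) before Ruiz (Major General).
Among Kowalski, Lund, Fontaine and Osei, by lineal number (lower first): Kowalski, Lund and Fontaine (337) before Osei (830).
Among Kowalski, Lund and Fontaine, by date of rank (earlier first): Kowalski (1998-04-07) before Lund (1998-09-15) before Fontaine (2000-12-10).
Full order: Chaudhari, Adeyemi, Oyelaran, Kowalski, Lund, Fontaine, Osei, Ruiz.

Chaudhari, Adeyemi, Oyelaran, Kowalski, Lund, Fontaine, Osei, Ruiz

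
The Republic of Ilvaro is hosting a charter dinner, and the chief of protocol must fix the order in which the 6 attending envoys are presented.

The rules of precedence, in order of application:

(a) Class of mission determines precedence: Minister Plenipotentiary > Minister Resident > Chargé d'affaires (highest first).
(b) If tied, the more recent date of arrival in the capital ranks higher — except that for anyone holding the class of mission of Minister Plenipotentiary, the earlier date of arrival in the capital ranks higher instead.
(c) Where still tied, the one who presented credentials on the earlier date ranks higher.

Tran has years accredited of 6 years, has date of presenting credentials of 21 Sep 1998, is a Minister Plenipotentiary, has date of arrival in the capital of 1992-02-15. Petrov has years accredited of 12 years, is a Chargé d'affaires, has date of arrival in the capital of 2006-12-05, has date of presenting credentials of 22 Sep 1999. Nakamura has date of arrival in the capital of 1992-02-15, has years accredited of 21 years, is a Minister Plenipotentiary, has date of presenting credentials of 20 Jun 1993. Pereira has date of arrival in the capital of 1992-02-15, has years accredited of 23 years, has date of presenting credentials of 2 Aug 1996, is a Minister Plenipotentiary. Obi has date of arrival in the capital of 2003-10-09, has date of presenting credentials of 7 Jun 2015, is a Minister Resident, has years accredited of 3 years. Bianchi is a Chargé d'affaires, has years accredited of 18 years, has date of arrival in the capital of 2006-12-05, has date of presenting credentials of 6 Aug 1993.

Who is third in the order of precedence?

By class of mission: Nakamura, Pereira and Tran (Minister Plenipotentiary); then Obi (Minister Resident); then Bianchi and Petrov (Chargé d'affaires).
Nakamura, Pereira and Tran all have date of arrival in the capital 1992-02-15, so the next rule applies.
Among Nakamura, Pereira and Tran, by date of presenting credentials (earlier first): Nakamura (20 Jun 1993) before Pereira (2 Aug 1996) before Tran (21 Sep 1998).
Bianchi and Petrov both have date of arrival in the capital 2006-12-05, so the next rule applies.
Among Bianchi and Petrov, by date of presenting credentials (earlier first): Bianchi (6 Aug 1993) before Petrov (22 Sep 1999).
Order: Nakamura, Pereira, Tran, Obi, Bianchi, Petrov.

Tran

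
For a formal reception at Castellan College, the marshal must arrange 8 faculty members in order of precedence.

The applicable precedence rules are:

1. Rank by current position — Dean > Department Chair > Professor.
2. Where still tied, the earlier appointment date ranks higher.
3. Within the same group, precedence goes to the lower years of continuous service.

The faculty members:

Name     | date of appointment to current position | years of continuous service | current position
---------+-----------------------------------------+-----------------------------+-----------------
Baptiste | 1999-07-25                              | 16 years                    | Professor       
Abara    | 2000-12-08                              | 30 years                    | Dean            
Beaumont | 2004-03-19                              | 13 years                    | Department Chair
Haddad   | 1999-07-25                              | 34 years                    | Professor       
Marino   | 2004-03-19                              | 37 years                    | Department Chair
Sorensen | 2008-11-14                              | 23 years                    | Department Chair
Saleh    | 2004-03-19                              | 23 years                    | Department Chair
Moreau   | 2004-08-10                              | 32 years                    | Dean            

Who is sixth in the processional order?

By current position: Abara and Moreau (Dean); then Beaumont, Saleh, Marino and Sorensen (Department Chair); then Baptiste and Haddad (Professor).
Among Abara and Moreau, by date of appointment to current position (earlier first): Abara (2000-12-08) before Moreau (2004-08-10).
Among Beaumont, Saleh, Marino and Sorensen, by date of appointment to current position (earlier first): Beaumont, Saleh and Marino (2004-03-19) before Sorensen (2008-11-14).
Among Beaumont, Saleh and Marino, by years of continuous service (lower first): Beaumont (13 years) before Saleh (23 years) before Marino (37 years).
Baptiste and Haddad both have date of appointment to current position 1999-07-25, so the next rule applies.
Among Baptiste and Haddad, by years of continuous service (lower first): Baptiste (16 years) before Haddad (34 years).
Order: Abara, Moreau, Beaumont, Saleh, Marino, Sorensen, Baptiste, Haddad.

Sorensen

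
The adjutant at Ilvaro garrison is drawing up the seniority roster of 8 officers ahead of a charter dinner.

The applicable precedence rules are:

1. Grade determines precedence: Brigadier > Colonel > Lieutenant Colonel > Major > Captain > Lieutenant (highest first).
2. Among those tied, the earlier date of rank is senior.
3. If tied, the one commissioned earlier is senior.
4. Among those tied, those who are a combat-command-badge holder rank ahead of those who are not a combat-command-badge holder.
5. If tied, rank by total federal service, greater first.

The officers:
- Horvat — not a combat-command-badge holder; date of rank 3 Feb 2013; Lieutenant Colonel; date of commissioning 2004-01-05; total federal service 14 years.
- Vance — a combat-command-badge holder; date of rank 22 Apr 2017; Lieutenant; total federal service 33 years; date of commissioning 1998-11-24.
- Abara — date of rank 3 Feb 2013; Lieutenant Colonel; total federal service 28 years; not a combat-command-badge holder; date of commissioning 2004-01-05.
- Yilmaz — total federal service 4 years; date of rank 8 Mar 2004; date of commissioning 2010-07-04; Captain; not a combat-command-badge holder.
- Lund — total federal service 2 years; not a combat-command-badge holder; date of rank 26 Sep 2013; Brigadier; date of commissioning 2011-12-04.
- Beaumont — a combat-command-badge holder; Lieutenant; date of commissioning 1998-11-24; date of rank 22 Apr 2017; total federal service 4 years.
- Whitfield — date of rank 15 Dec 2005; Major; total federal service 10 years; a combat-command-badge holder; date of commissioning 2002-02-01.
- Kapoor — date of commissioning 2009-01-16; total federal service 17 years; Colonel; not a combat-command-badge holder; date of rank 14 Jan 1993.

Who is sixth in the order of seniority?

By grade: Lund (Brigadier); then Kapoor (Colonel); then Abara and Horvat (Lieutenant Colonel); then Whitfield (Major); then Yilmaz (Captain); then Vance and Beaumont (Lieutenant).
Abara and Horvat both have date of rank 3 Feb 2013, so the next rule applies.
Abara and Horvat both have date of commissioning 2004-01-05, so the next rule applies.
Abara and Horvat are each not a combat-command-badge holder, so the next rule applies.
Among Abara and Horvat, by total federal service (higher first): Abara (28 years) before Horvat (14 years).
Vance and Beaumont both have date of rank 22 Apr 2017, so the next rule applies.
Vance and Beaumont both have date of commissioning 1998-11-24, so the next rule applies.
Vance and Beaumont are each a combat-command-badge holder, so the next rule applies.
Among Vance and Beaumont, by total federal service (higher first): Vance (33 years) before Beaumont (4 years).
Order: Lund, Kapoor, Abara, Horvat, Whitfield, Yilmaz, Vance, Beaumont.

Yilmaz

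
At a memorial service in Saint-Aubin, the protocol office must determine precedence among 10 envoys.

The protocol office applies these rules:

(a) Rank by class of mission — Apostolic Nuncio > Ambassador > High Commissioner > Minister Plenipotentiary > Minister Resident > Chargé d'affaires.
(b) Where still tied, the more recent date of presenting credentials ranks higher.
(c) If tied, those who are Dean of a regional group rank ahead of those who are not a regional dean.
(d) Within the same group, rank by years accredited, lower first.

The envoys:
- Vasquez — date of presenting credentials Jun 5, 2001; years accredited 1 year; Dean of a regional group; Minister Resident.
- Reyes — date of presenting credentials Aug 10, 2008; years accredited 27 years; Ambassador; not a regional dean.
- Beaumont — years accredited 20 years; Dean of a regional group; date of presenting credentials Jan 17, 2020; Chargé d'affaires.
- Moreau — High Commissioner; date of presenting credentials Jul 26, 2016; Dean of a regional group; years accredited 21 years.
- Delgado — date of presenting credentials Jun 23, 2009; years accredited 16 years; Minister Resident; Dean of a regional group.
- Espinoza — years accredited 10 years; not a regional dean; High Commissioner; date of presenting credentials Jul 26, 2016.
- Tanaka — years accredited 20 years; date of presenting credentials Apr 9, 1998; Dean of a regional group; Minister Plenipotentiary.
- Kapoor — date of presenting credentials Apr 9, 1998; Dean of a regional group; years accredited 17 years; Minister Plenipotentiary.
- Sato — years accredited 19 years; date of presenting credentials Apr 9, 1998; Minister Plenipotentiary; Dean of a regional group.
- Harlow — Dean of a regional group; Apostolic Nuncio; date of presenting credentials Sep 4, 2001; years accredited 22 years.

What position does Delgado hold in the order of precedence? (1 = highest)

By class of mission: Harlow (Apostolic Nuncio); then Reyes (Ambassador); then Moreau and Espinoza (High Commissioner); then Kapoor, Sato and Tanaka (Minister Plenipotentiary); then Delgado and Vasquez (Minister Resident); then Beaumont (Chargé d'affaires).
Moreau and Espinoza both have date of presenting credentials Jul 26, 2016, so the next rule applies.
Among Moreau and Espinoza, Dean of a regional group before not a regional dean: Moreau (Dean of a regional group) before Espinoza (not a regional dean).
Kapoor, Sato and Tanaka all have date of presenting credentials Apr 9, 1998, so the next rule applies.
Kapoor, Sato and Tanaka are each Dean of a regional group, so the next rule applies.
Among Kapoor, Sato and Tanaka, by years accredited (lower first): Kapoor (17 years) before Sato (19 years) before Tanaka (20 years).
Among Delgado and Vasquez, by date of presenting credentials (later first): Delgado (Jun 23, 2009) before Vasquez (Jun 5, 2001).
Order: Harlow, Reyes, Moreau, Espinoza, Kapoor, Sato, Tanaka, Delgado, Vasquez, Beaumont. So position 8.

8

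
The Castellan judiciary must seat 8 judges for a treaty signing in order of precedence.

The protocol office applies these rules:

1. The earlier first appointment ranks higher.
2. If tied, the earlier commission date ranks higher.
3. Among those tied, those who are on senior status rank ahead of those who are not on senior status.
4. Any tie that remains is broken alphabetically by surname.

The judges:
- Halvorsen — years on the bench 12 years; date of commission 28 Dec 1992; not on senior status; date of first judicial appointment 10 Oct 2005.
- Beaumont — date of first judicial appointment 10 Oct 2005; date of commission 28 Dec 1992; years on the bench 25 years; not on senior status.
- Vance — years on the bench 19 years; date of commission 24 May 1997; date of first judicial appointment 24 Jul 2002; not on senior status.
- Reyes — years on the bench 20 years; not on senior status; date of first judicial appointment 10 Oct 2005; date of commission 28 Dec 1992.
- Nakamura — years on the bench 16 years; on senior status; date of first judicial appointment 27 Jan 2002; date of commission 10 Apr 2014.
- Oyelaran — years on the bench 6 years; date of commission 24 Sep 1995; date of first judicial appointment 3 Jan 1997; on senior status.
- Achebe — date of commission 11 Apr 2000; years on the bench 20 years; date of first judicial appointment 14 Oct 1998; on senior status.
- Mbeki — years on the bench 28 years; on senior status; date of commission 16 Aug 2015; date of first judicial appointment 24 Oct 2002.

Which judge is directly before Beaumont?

Mbeki

By date of first judicial appointment (earlier first): Oyelaran (3 Jan 1997); then Achebe (14 Oct 1998); then Nakamura (27 Jan 2002); then Vance (24 Jul 2002); then Mbeki (24 Oct 2002); then Beaumont, Halvorsen and Reyes (each 10 Oct 2005).
Beaumont, Halvorsen and Reyes all have date of commission 28 Dec 1992, so the next rule applies.
Beaumont, Halvorsen and Reyes are each not on senior status, so the next rule applies.
Among Beaumont, Halvorsen and Reyes, alphabetically by surname: Beaumont before Halvorsen before Reyes.
Order: Oyelaran, Achebe, Nakamura, Vance, Mbeki, Beaumont, Halvorsen, Reyes.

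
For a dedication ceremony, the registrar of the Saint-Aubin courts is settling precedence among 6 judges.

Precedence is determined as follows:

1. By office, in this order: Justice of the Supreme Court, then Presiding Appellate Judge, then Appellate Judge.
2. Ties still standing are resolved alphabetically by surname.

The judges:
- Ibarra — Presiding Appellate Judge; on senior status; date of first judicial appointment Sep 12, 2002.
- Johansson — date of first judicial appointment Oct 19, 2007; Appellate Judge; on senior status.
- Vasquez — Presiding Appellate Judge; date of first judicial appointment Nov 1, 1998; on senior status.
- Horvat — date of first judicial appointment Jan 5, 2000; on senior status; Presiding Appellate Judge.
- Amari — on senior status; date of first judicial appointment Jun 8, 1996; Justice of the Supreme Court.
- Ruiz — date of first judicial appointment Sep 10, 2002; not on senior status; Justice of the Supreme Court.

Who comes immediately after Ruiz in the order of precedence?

By office: Amari and Ruiz (Justice of the Supreme Court); then Horvat, Ibarra and Vasquez (Presiding Appellate Judge); then Johansson (Appellate Judge).
Among Amari and Ruiz, alphabetically by surname: Amari before Ruiz.
Among Horvat, Ibarra and Vasquez, alphabetically by surname: Horvat before Ibarra before Vasquez.
Order: Amari, Ruiz, Horvat, Ibarra, Vasquez, Johansson.

Horvat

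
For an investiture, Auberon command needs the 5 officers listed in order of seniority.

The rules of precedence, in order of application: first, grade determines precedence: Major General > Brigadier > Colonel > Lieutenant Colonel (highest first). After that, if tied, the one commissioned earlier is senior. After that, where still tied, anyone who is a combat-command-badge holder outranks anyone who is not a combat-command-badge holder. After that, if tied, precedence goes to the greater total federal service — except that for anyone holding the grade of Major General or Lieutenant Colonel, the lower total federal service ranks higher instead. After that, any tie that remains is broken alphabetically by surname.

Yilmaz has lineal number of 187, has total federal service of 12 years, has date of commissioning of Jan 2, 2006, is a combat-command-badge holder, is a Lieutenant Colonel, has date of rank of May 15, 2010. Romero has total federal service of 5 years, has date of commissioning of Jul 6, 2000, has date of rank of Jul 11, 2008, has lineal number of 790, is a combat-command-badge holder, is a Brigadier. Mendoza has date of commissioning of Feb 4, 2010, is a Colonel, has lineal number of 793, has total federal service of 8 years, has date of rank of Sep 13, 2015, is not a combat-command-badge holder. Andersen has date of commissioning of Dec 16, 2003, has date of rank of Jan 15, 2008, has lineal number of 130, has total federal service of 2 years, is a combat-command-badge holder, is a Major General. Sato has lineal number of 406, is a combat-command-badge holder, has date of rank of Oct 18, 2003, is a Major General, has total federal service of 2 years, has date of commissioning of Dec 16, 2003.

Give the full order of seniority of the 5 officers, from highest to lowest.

Andersen, Sato, Romero, Mendoza, Yilmaz

By grade: Andersen and Sato (Major General); then Romero (Brigadier); then Mendoza (Colonel); then Yilmaz (Lieutenant Colonel).
Andersen and Sato both have date of commissioning Dec 16, 2003, so the next rule applies.
Andersen and Sato are each a combat-command-badge holder, so the next rule applies.
Andersen and Sato both have total federal service 2 years, so the next rule applies.
Among Andersen and Sato, alphabetically by surname: Andersen before Sato.
Full order: Andersen, Sato, Romero, Mendoza, Yilmaz.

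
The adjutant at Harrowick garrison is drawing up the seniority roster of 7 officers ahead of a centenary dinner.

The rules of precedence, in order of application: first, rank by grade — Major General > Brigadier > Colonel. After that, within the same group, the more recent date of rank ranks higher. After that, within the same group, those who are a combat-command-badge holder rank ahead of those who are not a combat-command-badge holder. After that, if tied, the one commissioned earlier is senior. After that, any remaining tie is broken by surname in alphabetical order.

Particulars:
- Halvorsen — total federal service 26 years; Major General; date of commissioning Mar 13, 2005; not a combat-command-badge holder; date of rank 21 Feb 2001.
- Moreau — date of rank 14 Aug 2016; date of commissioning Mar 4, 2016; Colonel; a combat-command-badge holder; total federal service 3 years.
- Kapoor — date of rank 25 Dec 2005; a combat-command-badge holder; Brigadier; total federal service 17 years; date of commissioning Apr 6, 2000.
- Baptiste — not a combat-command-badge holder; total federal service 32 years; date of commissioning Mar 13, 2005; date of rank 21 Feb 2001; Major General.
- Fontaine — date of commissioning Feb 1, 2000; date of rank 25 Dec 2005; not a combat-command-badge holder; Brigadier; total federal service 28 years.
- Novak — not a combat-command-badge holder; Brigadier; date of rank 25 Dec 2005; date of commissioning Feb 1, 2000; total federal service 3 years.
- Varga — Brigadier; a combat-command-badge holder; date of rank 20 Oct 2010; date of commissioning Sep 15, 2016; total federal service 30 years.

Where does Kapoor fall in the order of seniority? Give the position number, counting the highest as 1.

4

By grade: Baptiste and Halvorsen (Major General); then Varga, Kapoor, Fontaine and Novak (Brigadier); then Moreau (Colonel).
Baptiste and Halvorsen both have date of rank 21 Feb 2001, so the next rule applies.
Baptiste and Halvorsen are each not a combat-command-badge holder, so the next rule applies.
Baptiste and Halvorsen both have date of commissioning Mar 13, 2005, so the next rule applies.
Among Baptiste and Halvorsen, alphabetically by surname: Baptiste before Halvorsen.
Among Varga, Kapoor, Fontaine and Novak, by date of rank (later first): Varga (20 Oct 2010) before Kapoor, Fontaine and Novak (25 Dec 2005).
Among Kapoor, Fontaine and Novak, a combat-command-badge holder before not a combat-command-badge holder: Kapoor (a combat-command-badge holder) before Fontaine and Novak (not a combat-command-badge holder).
Fontaine and Novak both have date of commissioning Feb 1, 2000, so the next rule applies.
Among Fontaine and Novak, alphabetically by surname: Fontaine before Novak.
Order: Baptiste, Halvorsen, Varga, Kapoor, Fontaine, Novak, Moreau. So position 4.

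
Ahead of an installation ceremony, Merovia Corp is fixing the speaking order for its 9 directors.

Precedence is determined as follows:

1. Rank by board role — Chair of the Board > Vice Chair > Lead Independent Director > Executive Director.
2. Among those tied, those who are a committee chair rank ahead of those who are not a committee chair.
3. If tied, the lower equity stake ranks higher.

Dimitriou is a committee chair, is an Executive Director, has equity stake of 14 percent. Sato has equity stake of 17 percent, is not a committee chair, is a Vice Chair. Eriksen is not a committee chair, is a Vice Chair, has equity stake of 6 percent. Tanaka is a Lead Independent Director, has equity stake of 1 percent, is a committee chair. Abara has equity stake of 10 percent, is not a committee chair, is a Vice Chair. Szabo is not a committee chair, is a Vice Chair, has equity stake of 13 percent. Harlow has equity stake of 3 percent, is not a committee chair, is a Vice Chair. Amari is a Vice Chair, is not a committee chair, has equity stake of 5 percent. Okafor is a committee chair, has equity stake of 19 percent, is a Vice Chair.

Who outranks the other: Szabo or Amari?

By board role: Okafor, Harlow, Amari, Eriksen, Abara, Szabo and Sato (Vice Chair); then Tanaka (Lead Independent Director); then Dimitriou (Executive Director).
Among Okafor, Harlow, Amari, Eriksen, Abara, Szabo and Sato, a committee chair before not a committee chair: Okafor (a committee chair) before Harlow, Amari, Eriksen, Abara, Szabo and Sato (not a committee chair).
Among Harlow, Amari, Eriksen, Abara, Szabo and Sato, by equity stake (lower first): Harlow (3 percent) before Amari (5 percent) before Eriksen (6 percent) before Abara (10 percent) before Szabo (13 percent) before Sato (17 percent).
So Amari takes precedence.

Amari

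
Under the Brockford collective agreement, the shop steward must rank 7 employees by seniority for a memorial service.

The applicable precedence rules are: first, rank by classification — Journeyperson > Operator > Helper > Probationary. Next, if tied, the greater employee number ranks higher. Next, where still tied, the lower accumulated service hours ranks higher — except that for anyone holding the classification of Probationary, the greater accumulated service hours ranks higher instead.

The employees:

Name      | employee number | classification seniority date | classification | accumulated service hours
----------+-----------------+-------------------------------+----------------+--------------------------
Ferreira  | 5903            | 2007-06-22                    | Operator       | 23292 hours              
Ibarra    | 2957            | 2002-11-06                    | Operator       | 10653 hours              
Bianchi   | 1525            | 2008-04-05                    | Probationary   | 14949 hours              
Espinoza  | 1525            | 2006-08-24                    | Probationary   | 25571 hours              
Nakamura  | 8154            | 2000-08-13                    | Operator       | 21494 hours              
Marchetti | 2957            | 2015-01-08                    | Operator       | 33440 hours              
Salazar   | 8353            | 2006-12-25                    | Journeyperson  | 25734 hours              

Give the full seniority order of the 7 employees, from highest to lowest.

Salazar, Nakamura, Ferreira, Ibarra, Marchetti, Espinoza, Bianchi

By classification: Salazar (Journeyperson); then Nakamura, Ferreira, Ibarra and Marchetti (Operator); then Espinoza and Bianchi (Probationary).
Among Nakamura, Ferreira, Ibarra and Marchetti, by employee number (higher first): Nakamura (8154) before Ferreira (5903) before Ibarra and Marchetti (2957).
Among Ibarra and Marchetti, by accumulated service hours (lower first): Ibarra (10653 hours) before Marchetti (33440 hours).
Espinoza and Bianchi both have employee number 1525, so the next rule applies.
Among Espinoza and Bianchi, by accumulated service hours (higher first) (reversed rule for this group): Espinoza (25571 hours) before Bianchi (14949 hours).
Full order: Salazar, Nakamura, Ferreira, Ibarra, Marchetti, Espinoza, Bianchi.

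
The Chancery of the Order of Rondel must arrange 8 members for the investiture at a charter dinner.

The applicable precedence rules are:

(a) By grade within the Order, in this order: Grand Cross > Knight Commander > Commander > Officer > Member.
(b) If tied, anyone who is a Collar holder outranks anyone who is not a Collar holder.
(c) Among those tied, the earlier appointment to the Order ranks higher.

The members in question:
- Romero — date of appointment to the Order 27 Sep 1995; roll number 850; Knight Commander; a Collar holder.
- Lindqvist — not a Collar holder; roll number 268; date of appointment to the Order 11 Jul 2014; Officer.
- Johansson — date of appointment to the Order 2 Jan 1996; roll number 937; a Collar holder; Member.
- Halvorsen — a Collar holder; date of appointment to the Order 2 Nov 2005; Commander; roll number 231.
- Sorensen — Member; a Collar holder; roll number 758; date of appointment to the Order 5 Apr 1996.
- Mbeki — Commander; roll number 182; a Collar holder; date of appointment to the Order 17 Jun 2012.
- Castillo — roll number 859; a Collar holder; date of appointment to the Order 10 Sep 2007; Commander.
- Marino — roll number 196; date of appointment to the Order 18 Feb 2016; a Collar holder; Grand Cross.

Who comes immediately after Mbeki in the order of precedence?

Lindqvist

By grade within the Order: Marino (Grand Cross); then Romero (Knight Commander); then Halvorsen, Castillo and Mbeki (Commander); then Lindqvist (Officer); then Johansson and Sorensen (Member).
Halvorsen, Castillo and Mbeki are each a Collar holder, so the next rule applies.
Among Halvorsen, Castillo and Mbeki, by date of appointment to the Order (earlier first): Halvorsen (2 Nov 2005) before Castillo (10 Sep 2007) before Mbeki (17 Jun 2012).
Johansson and Sorensen are each a Collar holder, so the next rule applies.
Among Johansson and Sorensen, by date of appointment to the Order (earlier first): Johansson (2 Jan 1996) before Sorensen (5 Apr 1996).
Order: Marino, Romero, Halvorsen, Castillo, Mbeki, Lindqvist, Johansson, Sorensen.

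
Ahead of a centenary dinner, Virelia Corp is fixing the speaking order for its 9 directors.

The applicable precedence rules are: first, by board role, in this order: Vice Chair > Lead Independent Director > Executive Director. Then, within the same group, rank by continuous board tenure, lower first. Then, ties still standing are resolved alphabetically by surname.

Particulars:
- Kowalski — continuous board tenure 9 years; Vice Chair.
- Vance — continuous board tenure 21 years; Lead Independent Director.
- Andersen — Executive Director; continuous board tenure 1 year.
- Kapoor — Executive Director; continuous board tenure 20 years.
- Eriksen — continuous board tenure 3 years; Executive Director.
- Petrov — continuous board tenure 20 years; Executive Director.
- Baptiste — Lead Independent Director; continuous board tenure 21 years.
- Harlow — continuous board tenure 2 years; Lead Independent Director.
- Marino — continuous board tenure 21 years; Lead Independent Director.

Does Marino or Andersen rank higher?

By board role: Kowalski (Vice Chair); then Harlow, Baptiste, Marino and Vance (Lead Independent Director); then Andersen, Eriksen, Kapoor and Petrov (Executive Director).
Among Harlow, Baptiste, Marino and Vance, by continuous board tenure (lower first): Harlow (2 years) before Baptiste, Marino and Vance (21 years).
Among Baptiste, Marino and Vance, alphabetically by surname: Baptiste before Marino before Vance.
Among Andersen, Eriksen, Kapoor and Petrov, by continuous board tenure (lower first): Andersen (1 year) before Eriksen (3 years) before Kapoor and Petrov (20 years).
Among Kapoor and Petrov, alphabetically by surname: Kapoor before Petrov.
So Marino takes precedence.

Marino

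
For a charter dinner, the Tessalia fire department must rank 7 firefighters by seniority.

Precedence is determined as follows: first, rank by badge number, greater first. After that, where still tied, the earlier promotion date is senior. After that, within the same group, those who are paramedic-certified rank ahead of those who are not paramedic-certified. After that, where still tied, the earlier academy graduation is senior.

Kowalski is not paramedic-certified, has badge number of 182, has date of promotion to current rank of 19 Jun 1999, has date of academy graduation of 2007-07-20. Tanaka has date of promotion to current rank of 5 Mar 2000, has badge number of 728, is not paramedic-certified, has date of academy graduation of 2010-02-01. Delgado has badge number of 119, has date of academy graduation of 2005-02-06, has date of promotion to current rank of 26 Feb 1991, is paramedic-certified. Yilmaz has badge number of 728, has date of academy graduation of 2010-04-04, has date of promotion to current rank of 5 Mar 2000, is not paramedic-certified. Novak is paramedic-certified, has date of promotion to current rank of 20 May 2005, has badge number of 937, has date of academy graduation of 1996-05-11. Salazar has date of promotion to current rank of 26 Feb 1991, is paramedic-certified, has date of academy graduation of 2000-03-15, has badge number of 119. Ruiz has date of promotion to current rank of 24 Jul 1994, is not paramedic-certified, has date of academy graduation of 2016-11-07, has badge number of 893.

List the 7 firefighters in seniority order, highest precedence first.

Novak, Ruiz, Tanaka, Yilmaz, Kowalski, Salazar, Delgado

By badge number (higher first): Novak (937); then Ruiz (893); then Tanaka and Yilmaz (both 728); then Kowalski (182); then Salazar and Delgado (both 119).
Tanaka and Yilmaz both have date of promotion to current rank 5 Mar 2000, so the next rule applies.
Tanaka and Yilmaz are each not paramedic-certified, so the next rule applies.
Among Tanaka and Yilmaz, by date of academy graduation (earlier first): Tanaka (2010-02-01) before Yilmaz (2010-04-04).
Salazar and Delgado both have date of promotion to current rank 26 Feb 1991, so the next rule applies.
Salazar and Delgado are each paramedic-certified, so the next rule applies.
Among Salazar and Delgado, by date of academy graduation (earlier first): Salazar (2000-03-15) before Delgado (2005-02-06).
Full order: Novak, Ruiz, Tanaka, Yilmaz, Kowalski, Salazar, Delgado.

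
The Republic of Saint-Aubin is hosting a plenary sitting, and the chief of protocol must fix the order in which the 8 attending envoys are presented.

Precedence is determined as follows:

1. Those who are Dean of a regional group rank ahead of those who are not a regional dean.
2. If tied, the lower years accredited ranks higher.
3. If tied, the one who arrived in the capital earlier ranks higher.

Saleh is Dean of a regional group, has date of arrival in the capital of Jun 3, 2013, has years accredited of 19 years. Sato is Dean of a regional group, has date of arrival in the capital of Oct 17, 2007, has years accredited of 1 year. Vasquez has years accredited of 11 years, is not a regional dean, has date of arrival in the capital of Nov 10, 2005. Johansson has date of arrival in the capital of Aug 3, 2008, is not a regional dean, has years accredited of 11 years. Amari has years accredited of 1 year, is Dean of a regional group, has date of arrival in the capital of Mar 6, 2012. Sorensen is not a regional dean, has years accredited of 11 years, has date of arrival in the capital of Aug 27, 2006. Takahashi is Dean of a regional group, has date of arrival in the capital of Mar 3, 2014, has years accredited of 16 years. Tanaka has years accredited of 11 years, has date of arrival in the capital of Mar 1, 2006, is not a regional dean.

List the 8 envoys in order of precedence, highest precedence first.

Sato, Amari, Takahashi, Saleh, Vasquez, Tanaka, Sorensen, Johansson

By the first rule: Sato, Amari, Takahashi and Saleh (each Dean of a regional group); then Vasquez, Tanaka, Sorensen and Johansson (each not a regional dean).
Among Sato, Amari, Takahashi and Saleh, by years accredited (lower first): Sato and Amari (1 year) before Takahashi (16 years) before Saleh (19 years).
Among Sato and Amari, by date of arrival in the capital (earlier first): Sato (Oct 17, 2007) before Amari (Mar 6, 2012).
Vasquez, Tanaka, Sorensen and Johansson all have years accredited 11 years, so the next rule applies.
Among Vasquez, Tanaka, Sorensen and Johansson, by date of arrival in the capital (earlier first): Vasquez (Nov 10, 2005) before Tanaka (Mar 1, 2006) before Sorensen (Aug 27, 2006) before Johansson (Aug 3, 2008).
Full order: Sato, Amari, Takahashi, Saleh, Vasquez, Tanaka, Sorensen, Johansson.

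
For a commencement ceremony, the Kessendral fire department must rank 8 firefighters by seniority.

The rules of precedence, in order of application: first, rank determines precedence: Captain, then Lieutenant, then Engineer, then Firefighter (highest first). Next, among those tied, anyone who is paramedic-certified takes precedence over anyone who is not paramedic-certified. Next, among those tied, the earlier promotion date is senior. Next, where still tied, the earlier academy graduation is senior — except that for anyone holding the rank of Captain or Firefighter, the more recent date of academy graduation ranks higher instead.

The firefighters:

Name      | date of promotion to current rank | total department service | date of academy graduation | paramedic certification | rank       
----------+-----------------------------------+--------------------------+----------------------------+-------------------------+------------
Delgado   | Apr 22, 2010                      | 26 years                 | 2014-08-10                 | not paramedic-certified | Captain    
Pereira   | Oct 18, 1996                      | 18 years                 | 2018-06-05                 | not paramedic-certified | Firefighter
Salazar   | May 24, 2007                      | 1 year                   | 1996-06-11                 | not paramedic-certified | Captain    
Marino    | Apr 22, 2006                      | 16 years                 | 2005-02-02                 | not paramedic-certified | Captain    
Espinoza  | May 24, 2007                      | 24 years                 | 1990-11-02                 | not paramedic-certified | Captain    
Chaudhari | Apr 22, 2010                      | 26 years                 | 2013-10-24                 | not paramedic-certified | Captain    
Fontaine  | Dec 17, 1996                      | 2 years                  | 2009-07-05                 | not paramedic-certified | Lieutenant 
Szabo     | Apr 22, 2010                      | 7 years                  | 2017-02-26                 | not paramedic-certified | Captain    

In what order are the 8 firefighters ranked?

By rank: Marino, Salazar, Espinoza, Szabo, Delgado and Chaudhari (Captain); then Fontaine (Lieutenant); then Pereira (Firefighter).
Marino, Salazar, Espinoza, Szabo, Delgado and Chaudhari are each not paramedic-certified, so the next rule applies.
Among Marino, Salazar, Espinoza, Szabo, Delgado and Chaudhari, by date of promotion to current rank (earlier first): Marino (Apr 22, 2006) before Salazar and Espinoza (May 24, 2007) before Szabo, Delgado and Chaudhari (Apr 22, 2010).
Among Salazar and Espinoza, by date of academy graduation (later first) (reversed rule for this group): Salazar (1996-06-11) before Espinoza (1990-11-02).
Among Szabo, Delgado and Chaudhari, by date of academy graduation (later first) (reversed rule for this group): Szabo (2017-02-26) before Delgado (2014-08-10) before Chaudhari (2013-10-24).
Full order: Marino, Salazar, Espinoza, Szabo, Delgado, Chaudhari, Fontaine, Pereira.

Marino, Salazar, Espinoza, Szabo, Delgado, Chaudhari, Fontaine, Pereira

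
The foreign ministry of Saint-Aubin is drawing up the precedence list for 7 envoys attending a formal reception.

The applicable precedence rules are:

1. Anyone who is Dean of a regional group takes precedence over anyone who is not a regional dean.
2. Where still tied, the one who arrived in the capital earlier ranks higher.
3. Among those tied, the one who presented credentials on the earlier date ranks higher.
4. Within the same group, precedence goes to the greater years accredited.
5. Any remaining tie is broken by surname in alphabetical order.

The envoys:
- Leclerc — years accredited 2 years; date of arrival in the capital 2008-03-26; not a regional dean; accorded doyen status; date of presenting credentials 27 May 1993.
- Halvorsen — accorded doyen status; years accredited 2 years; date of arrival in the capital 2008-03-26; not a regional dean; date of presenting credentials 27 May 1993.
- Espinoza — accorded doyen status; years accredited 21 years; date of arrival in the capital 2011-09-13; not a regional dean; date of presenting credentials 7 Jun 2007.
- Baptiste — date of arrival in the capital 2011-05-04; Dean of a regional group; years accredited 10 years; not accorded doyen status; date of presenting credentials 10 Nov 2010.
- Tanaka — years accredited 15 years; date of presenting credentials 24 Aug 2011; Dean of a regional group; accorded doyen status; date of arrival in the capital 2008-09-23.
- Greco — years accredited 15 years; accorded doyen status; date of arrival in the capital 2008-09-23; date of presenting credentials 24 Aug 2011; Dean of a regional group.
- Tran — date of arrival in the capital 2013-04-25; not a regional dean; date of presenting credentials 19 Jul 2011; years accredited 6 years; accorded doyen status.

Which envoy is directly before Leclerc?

Halvorsen

By the first rule: Greco, Tanaka and Baptiste (each Dean of a regional group); then Halvorsen, Leclerc, Espinoza and Tran (each not a regional dean).
Among Greco, Tanaka and Baptiste, by date of arrival in the capital (earlier first): Greco and Tanaka (2008-09-23) before Baptiste (2011-05-04).
Greco and Tanaka both have date of presenting credentials 24 Aug 2011, so the next rule applies.
Greco and Tanaka both have years accredited 15 years, so the next rule applies.
Among Greco and Tanaka, alphabetically by surname: Greco before Tanaka.
Among Halvorsen, Leclerc, Espinoza and Tran, by date of arrival in the capital (earlier first): Halvorsen and Leclerc (2008-03-26) before Espinoza (2011-09-13) before Tran (2013-04-25).
Halvorsen and Leclerc both have date of presenting credentials 27 May 1993, so the next rule applies.
Halvorsen and Leclerc both have years accredited 2 years, so the next rule applies.
Among Halvorsen and Leclerc, alphabetically by surname: Halvorsen before Leclerc.
Order: Greco, Tanaka, Baptiste, Halvorsen, Leclerc, Espinoza, Tran.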